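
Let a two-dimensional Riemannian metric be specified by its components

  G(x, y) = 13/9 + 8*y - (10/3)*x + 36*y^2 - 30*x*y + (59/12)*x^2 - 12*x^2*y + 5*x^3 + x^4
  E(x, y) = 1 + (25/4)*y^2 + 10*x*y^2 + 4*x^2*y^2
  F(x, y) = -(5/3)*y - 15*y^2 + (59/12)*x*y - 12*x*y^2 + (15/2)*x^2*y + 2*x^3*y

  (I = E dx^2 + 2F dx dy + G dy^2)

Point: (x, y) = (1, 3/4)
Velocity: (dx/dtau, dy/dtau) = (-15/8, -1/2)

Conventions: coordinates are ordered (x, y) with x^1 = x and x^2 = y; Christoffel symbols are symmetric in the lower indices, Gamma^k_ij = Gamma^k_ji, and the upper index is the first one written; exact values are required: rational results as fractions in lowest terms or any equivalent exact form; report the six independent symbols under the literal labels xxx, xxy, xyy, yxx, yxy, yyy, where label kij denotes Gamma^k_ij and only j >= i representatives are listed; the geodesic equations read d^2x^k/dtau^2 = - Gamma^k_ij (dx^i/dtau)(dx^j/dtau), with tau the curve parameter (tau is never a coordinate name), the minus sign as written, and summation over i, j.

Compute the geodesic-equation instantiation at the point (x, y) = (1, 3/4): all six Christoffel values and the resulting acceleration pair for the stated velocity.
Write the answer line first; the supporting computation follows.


Answer: Gamma_xxx = 2916/8737, Gamma_xxy = 8748/8737, Gamma_xyy = -11664/8737, Gamma_yxx = -1440/8737, Gamma_yxy = -4320/8737, Gamma_yyy = 5760/8737; accelerations (d^2x/dtau^2, d^2y/dtau^2) = (-379809/139792, 23445/17474)

E = 793/64, F = -45/8, G = 34/9 at the point
E_x = 81/8, E_y = 243/8, F_x = 203/16, F_y = -111/4, G_x = -15, G_y = 20
EG - F^2 = 8737/576;  g^inv = (576/8737) * [[34/9, 45/8], [45/8, 793/64]]
first-kind symbols [ij,l] = (1/2)(d_i g_jl + d_j g_il - d_l g_ij): [xx,x] = E_x/2 = 81/16, [xx,y] = F_x - E_y/2 = -5/2, [xy,x] = E_y/2 = 243/16, [xy,y] = G_x/2 = -15/2, [yy,x] = F_y - G_x/2 = -81/4, [yy,y] = G_y/2 = 10
Gamma^x_ij = (G*[ij,x] - F*[ij,y])/(EG - F^2), Gamma^y_ij = (E*[ij,y] - F*[ij,x])/(EG - F^2)
Gamma_xxx = 2916/8737, Gamma_xxy = 8748/8737, Gamma_xyy = -11664/8737, Gamma_yxx = -1440/8737, Gamma_yxy = -4320/8737, Gamma_yyy = 5760/8737
d^2x/dtau^2 = -(Gamma_xxx*(-15/8)^2 + 2*Gamma_xxy*(-15/8)*(-1/2) + Gamma_xyy*(-1/2)^2) = -379809/139792
d^2y/dtau^2 = -(Gamma_yxx*(-15/8)^2 + 2*Gamma_yxy*(-15/8)*(-1/2) + Gamma_yyy*(-1/2)^2) = 23445/17474


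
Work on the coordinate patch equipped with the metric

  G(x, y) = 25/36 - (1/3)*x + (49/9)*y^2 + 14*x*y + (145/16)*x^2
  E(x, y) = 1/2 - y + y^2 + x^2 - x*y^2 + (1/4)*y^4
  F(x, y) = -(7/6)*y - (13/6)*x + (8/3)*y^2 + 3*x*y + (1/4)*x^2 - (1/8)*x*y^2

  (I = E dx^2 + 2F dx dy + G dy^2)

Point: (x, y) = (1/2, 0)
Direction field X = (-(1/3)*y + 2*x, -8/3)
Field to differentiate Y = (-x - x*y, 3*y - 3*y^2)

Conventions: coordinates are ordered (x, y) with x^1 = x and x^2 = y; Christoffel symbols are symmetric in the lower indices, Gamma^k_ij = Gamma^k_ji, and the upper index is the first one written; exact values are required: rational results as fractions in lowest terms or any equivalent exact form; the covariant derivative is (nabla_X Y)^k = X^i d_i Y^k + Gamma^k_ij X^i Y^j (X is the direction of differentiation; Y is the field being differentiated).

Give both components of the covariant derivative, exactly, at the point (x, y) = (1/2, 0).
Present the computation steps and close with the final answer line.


E = 3/4, F = -49/48, G = 1609/576 at the point
E_x = 1, E_y = -1, F_x = -23/12, F_y = 1/3, G_x = 419/48, G_y = 7
EG - F^2 = 1213/1152;  g^inv = (1152/1213) * [[1609/576, 49/48], [49/48, 3/4]]
first-kind symbols [ij,l] = (1/2)(d_i g_jl + d_j g_il - d_l g_ij): [xx,x] = E_x/2 = 1/2, [xx,y] = F_x - E_y/2 = -17/12, [xy,x] = E_y/2 = -1/2, [xy,y] = G_x/2 = 419/96, [yy,x] = F_y - G_x/2 = -129/32, [yy,y] = G_y/2 = 7/2
Gamma^x_ij = (G*[ij,x] - F*[ij,y])/(EG - F^2), Gamma^y_ij = (E*[ij,y] - F*[ij,x])/(EG - F^2)
Gamma_xxx = -57/1213, Gamma_xxy = 14095/4852, Gamma_xyy = -141705/19408, Gamma_yxx = -636/1213, Gamma_yxy = 3183/1213, Gamma_yyy = -6867/4852
X = (1, -8/3), Y = (-1/2, 0) at the point

Answer: (nabla_X Y)^x = 30787/7278, (nabla_X Y)^y = -5142/1213


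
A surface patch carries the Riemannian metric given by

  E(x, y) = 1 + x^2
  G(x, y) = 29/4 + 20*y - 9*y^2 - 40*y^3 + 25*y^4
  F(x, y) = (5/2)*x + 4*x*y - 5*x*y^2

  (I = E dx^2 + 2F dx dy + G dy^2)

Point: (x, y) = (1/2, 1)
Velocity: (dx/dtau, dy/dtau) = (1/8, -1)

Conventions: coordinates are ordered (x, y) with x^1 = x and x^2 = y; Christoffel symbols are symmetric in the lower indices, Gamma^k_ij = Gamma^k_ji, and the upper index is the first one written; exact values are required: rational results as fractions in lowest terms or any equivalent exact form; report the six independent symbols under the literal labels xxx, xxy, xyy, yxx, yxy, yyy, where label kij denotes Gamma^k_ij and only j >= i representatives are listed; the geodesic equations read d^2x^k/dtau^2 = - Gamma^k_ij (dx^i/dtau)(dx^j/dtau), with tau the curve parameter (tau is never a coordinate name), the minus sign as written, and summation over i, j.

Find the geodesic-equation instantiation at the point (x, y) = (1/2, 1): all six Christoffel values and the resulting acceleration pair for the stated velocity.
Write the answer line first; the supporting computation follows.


Answer: Gamma_xxx = 1/7, Gamma_xxy = 0, Gamma_xyy = -6/7, Gamma_yxx = 3/7, Gamma_yxy = 0, Gamma_yyy = -18/7; accelerations (d^2x/dtau^2, d^2y/dtau^2) = (383/448, 1149/448)

E = 5/4, F = 3/4, G = 13/4 at the point
E_x = 1, E_y = 0, F_x = 3/2, F_y = -3, G_x = 0, G_y = -18
EG - F^2 = 7/2;  g^inv = (2/7) * [[13/4, -3/4], [-3/4, 5/4]]
first-kind symbols [ij,l] = (1/2)(d_i g_jl + d_j g_il - d_l g_ij): [xx,x] = E_x/2 = 1/2, [xx,y] = F_x - E_y/2 = 3/2, [xy,x] = E_y/2 = 0, [xy,y] = G_x/2 = 0, [yy,x] = F_y - G_x/2 = -3, [yy,y] = G_y/2 = -9
Gamma^x_ij = (G*[ij,x] - F*[ij,y])/(EG - F^2), Gamma^y_ij = (E*[ij,y] - F*[ij,x])/(EG - F^2)
Gamma_xxx = 1/7, Gamma_xxy = 0, Gamma_xyy = -6/7, Gamma_yxx = 3/7, Gamma_yxy = 0, Gamma_yyy = -18/7
d^2x/dtau^2 = -(Gamma_xxx*(1/8)^2 + 2*Gamma_xxy*(1/8)*(-1) + Gamma_xyy*(-1)^2) = 383/448
d^2y/dtau^2 = -(Gamma_yxx*(1/8)^2 + 2*Gamma_yxy*(1/8)*(-1) + Gamma_yyy*(-1)^2) = 1149/448


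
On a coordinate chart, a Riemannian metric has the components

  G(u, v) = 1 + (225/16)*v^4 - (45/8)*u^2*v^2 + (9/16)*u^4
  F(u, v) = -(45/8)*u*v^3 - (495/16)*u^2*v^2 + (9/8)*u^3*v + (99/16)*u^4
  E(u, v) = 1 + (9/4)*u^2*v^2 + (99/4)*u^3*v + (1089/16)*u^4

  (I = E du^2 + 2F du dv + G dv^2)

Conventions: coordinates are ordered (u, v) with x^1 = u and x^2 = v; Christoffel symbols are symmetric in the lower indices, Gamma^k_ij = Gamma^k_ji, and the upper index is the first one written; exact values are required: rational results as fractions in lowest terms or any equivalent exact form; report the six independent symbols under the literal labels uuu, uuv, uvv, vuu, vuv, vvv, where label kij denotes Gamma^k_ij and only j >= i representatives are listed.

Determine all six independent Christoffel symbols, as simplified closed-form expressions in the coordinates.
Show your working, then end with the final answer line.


E = 1 + (9/4)*u^2*v^2 + (99/4)*u^3*v + (1089/16)*u^4; F = -(45/8)*u*v^3 - (495/16)*u^2*v^2 + (9/8)*u^3*v + (99/16)*u^4; G = 1 + (225/16)*v^4 - (45/8)*u^2*v^2 + (9/16)*u^4
Gamma^k_ij = (1/2) g^{kl} (d_i g_jl + d_j g_il - d_l g_ij), with g^inv = (1/(EG-F^2)) [[G, -F], [-F, E]]
first partials: E_u = (9/2)*u*v^2 + (297/4)*u^2*v + (1089/4)*u^3, E_v = (9/2)*u^2*v + (99/4)*u^3, F_u = -(45/8)*v^3 - (495/8)*u*v^2 + (27/8)*u^2*v + (99/4)*u^3, F_v = -(135/8)*u*v^2 - (495/8)*u^2*v + (9/8)*u^3, G_u = -(45/4)*u*v^2 + (9/4)*u^3, G_v = (225/4)*v^3 - (45/4)*u^2*v
D = EG - F^2 = 1 + (225/16)*v^4 - (27/8)*u^2*v^2 + (99/4)*u^3*v + (549/8)*u^4
expanded: Gamma^u_uu = (G E_u - 2F F_u + F E_v)/(2D), Gamma^u_uv = (G E_v - F G_u)/(2D), Gamma^u_vv = (2G F_v - G G_u - F G_v)/(2D), Gamma^v_uu = (2E F_u - E E_v - F E_u)/(2D), Gamma^v_uv = (E G_u - F E_v)/(2D), Gamma^v_vv = (E G_v - 2F F_v + F G_u)/(2D); substitute and cancel common factors

Answer: Gamma_uuu = (2178*u^3 + 594*u^2*v + 36*u*v^2)/(1098*u^4 + 396*u^3*v - 54*u^2*v^2 + 225*v^4 + 16), Gamma_uuv = (198*u^3 + 36*u^2*v)/(1098*u^4 + 396*u^3*v - 54*u^2*v^2 + 225*v^4 + 16), Gamma_uvv = (-990*u^2*v - 180*u*v^2)/(1098*u^4 + 396*u^3*v - 54*u^2*v^2 + 225*v^4 + 16), Gamma_vuu = (198*u^3 + 18*u^2*v - 990*u*v^2 - 90*v^3)/(1098*u^4 + 396*u^3*v - 54*u^2*v^2 + 225*v^4 + 16), Gamma_vuv = (18*u^3 - 90*u*v^2)/(1098*u^4 + 396*u^3*v - 54*u^2*v^2 + 225*v^4 + 16), Gamma_vvv = (-90*u^2*v + 450*v^3)/(1098*u^4 + 396*u^3*v - 54*u^2*v^2 + 225*v^4 + 16)


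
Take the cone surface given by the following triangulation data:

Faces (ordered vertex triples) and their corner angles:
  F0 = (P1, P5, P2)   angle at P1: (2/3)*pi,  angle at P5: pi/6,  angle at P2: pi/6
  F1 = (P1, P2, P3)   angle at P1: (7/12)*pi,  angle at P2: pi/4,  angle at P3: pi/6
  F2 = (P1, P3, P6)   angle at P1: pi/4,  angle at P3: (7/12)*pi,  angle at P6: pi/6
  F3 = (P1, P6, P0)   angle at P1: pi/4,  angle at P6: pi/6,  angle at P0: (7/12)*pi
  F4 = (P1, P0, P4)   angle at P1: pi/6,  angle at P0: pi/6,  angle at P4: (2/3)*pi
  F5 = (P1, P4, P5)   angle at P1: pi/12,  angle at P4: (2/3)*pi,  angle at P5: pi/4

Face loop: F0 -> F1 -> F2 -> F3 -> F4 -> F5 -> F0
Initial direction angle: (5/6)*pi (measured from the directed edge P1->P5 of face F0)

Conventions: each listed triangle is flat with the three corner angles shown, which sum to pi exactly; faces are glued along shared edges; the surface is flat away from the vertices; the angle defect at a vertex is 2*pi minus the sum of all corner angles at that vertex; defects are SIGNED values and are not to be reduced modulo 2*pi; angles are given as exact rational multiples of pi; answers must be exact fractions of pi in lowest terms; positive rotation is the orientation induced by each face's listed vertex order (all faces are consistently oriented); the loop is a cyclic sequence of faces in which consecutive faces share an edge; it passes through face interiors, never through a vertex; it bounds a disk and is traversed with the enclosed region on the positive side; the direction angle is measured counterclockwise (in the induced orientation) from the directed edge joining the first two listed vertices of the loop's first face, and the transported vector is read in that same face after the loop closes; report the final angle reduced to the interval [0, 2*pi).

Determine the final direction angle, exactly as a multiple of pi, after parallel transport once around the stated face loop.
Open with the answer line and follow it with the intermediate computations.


Answer: final direction angle = (5/6)*pi

enclosed vertex P1: corner angles sum to 2*pi, defect = 2*pi - 2*pi = 0
holonomy = initial angle + sum of enclosed defects (mod 2*pi), positive in the induced orientation
final angle = (5/6)*pi + 0 = (5/6)*pi (mod 2*pi)


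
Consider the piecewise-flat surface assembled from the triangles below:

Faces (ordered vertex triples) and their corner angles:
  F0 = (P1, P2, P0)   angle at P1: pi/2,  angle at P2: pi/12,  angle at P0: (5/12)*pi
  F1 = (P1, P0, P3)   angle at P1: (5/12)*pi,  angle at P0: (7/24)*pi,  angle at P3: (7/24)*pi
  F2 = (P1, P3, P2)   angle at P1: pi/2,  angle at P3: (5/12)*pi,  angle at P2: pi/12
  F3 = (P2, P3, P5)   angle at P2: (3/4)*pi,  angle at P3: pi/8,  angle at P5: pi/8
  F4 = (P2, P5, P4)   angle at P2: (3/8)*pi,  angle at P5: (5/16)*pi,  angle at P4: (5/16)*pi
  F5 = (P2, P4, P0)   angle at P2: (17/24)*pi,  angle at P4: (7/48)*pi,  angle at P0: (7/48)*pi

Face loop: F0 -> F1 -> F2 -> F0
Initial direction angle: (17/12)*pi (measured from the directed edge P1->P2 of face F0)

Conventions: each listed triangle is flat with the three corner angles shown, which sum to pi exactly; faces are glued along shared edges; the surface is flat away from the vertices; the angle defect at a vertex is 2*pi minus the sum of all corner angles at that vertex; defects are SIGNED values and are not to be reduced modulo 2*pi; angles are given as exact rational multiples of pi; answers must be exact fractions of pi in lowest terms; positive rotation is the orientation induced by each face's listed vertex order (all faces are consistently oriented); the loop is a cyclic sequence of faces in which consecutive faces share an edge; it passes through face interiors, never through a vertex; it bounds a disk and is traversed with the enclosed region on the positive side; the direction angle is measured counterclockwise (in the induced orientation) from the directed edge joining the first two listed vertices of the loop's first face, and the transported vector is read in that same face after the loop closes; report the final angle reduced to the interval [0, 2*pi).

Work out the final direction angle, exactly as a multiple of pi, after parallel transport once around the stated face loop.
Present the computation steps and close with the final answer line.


enclosed vertex P1: corner angles sum to (17/12)*pi, defect = 2*pi - (17/12)*pi = (7/12)*pi
by Gauss-Bonnet the loop rotates the vector by the enclosed defect sum (positive orientation, mod 2*pi)
final angle = (17/12)*pi + (7/12)*pi = 0 (mod 2*pi)

Answer: final direction angle = 0


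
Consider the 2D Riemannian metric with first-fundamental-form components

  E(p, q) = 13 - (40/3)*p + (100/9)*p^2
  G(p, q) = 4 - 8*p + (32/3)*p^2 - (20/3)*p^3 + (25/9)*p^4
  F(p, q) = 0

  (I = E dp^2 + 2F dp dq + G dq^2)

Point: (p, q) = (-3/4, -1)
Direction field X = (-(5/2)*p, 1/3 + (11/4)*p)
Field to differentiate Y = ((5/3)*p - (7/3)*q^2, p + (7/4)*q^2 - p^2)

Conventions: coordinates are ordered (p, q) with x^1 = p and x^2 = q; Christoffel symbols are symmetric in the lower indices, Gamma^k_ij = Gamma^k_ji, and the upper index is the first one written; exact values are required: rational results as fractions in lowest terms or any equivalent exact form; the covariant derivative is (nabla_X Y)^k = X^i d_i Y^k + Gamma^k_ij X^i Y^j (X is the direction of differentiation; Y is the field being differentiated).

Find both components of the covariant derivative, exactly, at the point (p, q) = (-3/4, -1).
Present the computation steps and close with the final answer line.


E = 117/4, F = 0, G = 5041/256 at the point
E_p = -30, E_q = 0, F_p = 0, F_q = 0, G_p = -639/16, G_q = 0
EG - F^2 = 589797/1024;  g^inv = (1024/589797) * [[5041/256, 0], [0, 117/4]]
first-kind symbols [ij,l] = (1/2)(d_i g_jl + d_j g_il - d_l g_ij): [pp,p] = E_p/2 = -15, [pp,q] = F_p - E_q/2 = 0, [pq,p] = E_q/2 = 0, [pq,q] = G_p/2 = -639/32, [qq,p] = F_q - G_p/2 = 639/32, [qq,q] = G_q/2 = 0
Gamma^p_ij = (G*[ij,p] - F*[ij,q])/(EG - F^2), Gamma^q_ij = (E*[ij,q] - F*[ij,p])/(EG - F^2)
Gamma_ppp = -20/39, Gamma_ppq = 0, Gamma_pqq = 71/104, Gamma_qpp = 0, Gamma_qpq = -72/71, Gamma_qqq = 0
X = (15/8, -83/48), Y = (-43/12, 7/16) at the point

Answer: (nabla_X Y)^p = -482921/239616, (nabla_X Y)^q = 24703/6816


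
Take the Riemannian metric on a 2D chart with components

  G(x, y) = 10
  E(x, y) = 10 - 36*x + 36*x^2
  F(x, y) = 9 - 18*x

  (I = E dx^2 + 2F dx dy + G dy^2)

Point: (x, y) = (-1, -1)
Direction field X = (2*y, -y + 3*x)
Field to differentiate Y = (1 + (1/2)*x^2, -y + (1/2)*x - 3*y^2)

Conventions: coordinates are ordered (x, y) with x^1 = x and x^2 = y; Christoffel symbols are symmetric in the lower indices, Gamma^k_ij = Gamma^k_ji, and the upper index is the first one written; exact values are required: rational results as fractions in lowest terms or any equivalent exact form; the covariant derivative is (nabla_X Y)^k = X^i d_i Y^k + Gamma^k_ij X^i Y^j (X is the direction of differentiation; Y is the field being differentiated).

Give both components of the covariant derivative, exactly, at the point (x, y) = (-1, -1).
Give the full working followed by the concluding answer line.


E = 82, F = 27, G = 10 at the point
E_x = -108, E_y = 0, F_x = -18, F_y = 0, G_x = 0, G_y = 0
EG - F^2 = 91;  g^inv = (1/91) * [[10, -27], [-27, 82]]
first-kind symbols [ij,l] = (1/2)(d_i g_jl + d_j g_il - d_l g_ij): [xx,x] = E_x/2 = -54, [xx,y] = F_x - E_y/2 = -18, [xy,x] = E_y/2 = 0, [xy,y] = G_x/2 = 0, [yy,x] = F_y - G_x/2 = 0, [yy,y] = G_y/2 = 0
Gamma^x_ij = (G*[ij,x] - F*[ij,y])/(EG - F^2), Gamma^y_ij = (E*[ij,y] - F*[ij,x])/(EG - F^2)
Gamma_xxx = -54/91, Gamma_xxy = 0, Gamma_xyy = 0, Gamma_yxx = -18/91, Gamma_yxy = 0, Gamma_yyy = 0
X = (-2, -2), Y = (3/2, -5/2) at the point

Answer: (nabla_X Y)^x = 344/91, (nabla_X Y)^y = -947/91


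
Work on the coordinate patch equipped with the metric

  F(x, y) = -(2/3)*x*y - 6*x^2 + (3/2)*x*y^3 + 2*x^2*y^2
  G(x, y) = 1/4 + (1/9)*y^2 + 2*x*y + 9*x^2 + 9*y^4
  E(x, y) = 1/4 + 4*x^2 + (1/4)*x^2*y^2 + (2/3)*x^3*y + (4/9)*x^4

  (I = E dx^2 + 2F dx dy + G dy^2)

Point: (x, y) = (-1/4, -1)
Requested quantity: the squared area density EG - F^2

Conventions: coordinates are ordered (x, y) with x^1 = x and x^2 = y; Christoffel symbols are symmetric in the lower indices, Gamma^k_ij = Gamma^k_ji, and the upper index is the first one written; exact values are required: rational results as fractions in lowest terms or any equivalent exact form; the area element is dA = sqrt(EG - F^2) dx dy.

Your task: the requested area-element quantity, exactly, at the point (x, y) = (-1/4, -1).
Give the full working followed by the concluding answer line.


E = 19/36, F = -1/24, G = 1501/144; EG - F^2 = 14255/2592

Answer: EG - F^2 = 14255/2592


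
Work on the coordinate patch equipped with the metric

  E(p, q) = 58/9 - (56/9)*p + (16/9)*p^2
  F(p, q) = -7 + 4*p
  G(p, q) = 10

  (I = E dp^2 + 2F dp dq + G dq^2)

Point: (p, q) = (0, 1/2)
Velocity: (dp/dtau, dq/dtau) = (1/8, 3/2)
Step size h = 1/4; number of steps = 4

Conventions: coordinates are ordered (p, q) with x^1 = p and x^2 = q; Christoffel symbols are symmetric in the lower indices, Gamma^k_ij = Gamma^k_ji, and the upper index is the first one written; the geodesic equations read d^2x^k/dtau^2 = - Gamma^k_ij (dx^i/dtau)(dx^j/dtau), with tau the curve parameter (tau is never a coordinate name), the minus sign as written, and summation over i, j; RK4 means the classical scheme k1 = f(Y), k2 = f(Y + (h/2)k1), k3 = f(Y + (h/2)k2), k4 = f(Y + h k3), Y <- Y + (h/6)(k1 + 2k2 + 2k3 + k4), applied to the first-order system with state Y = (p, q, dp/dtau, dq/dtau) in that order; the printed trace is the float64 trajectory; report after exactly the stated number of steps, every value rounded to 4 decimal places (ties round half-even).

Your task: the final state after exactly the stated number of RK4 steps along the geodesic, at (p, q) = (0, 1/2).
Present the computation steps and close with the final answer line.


f(Y) = (dp/dtau, dq/dtau, -Gamma^p_ij Y'^i Y'^j, -Gamma^q_ij Y'^i Y'^j) with the Gammas evaluated at the stage position; h = 0.250000; intermediate values shown to 6 dp
step 0: p = 0.0000, q = 0.5000, dp/dtau = 0.1250, dq/dtau = 1.5000
step 1:
  k1: at (p, q) = (0.000000, 0.500000), (dp/dtau, dq/dtau) = (0.125000, 1.500000); Gamma_ppp = -0.201439, Gamma_ppq = 0.000000, Gamma_pqq = 0.000000, Gamma_qpp = 0.258993, Gamma_qpq = 0.000000, Gamma_qqq = 0.000000; k1 = (0.125000, 1.500000, 0.003147, -0.004047)
  k2: at (p, q) = (0.015625, 0.687500), (dp/dtau, dq/dtau) = (0.125393, 1.499494); Gamma_ppp = -0.200899, Gamma_ppq = 0.000000, Gamma_pqq = 0.000000, Gamma_qpp = 0.260626, Gamma_qpq = 0.000000, Gamma_qqq = 0.000000; k2 = (0.125393, 1.499494, 0.003159, -0.004098)
  k3: at (p, q) = (0.015674, 0.687437), (dp/dtau, dq/dtau) = (0.125395, 1.499488); Gamma_ppp = -0.200898, Gamma_ppq = 0.000000, Gamma_pqq = 0.000000, Gamma_qpp = 0.260631, Gamma_qpq = 0.000000, Gamma_qqq = 0.000000; k3 = (0.125395, 1.499488, 0.003159, -0.004098)
  k4: at (p, q) = (0.031349, 0.874872), (dp/dtau, dq/dtau) = (0.125790, 1.498975); Gamma_ppp = -0.200338, Gamma_ppq = 0.000000, Gamma_pqq = 0.000000, Gamma_qpp = 0.262276, Gamma_qpq = 0.000000, Gamma_qqq = 0.000000; k4 = (0.125790, 1.498975, 0.003170, -0.004150)
  Y <- Y + (h/6)(k1 + 2k2 + 2k3 + k4): p = 0.0313, q = 0.8749, dp/dtau = 0.1258, dq/dtau = 1.4990
step 2:
  k1: at (p, q) = (0.031349, 0.874872), (dp/dtau, dq/dtau) = (0.125790, 1.498975); Gamma_ppp = -0.200338, Gamma_ppq = 0.000000, Gamma_pqq = 0.000000, Gamma_qpp = 0.262276, Gamma_qpq = 0.000000, Gamma_qqq = 0.000000; k1 = (0.125790, 1.498975, 0.003170, -0.004150)
  k2: at (p, q) = (0.047072, 1.062244), (dp/dtau, dq/dtau) = (0.126186, 1.498457); Gamma_ppp = -0.199758, Gamma_ppq = 0.000000, Gamma_pqq = 0.000000, Gamma_qpp = 0.263931, Gamma_qpq = 0.000000, Gamma_qqq = 0.000000; k2 = (0.126186, 1.498457, 0.003181, -0.004203)
  k3: at (p, q) = (0.047122, 1.062180), (dp/dtau, dq/dtau) = (0.126187, 1.498450); Gamma_ppp = -0.199756, Gamma_ppq = 0.000000, Gamma_pqq = 0.000000, Gamma_qpp = 0.263936, Gamma_qpq = 0.000000, Gamma_qqq = 0.000000; k3 = (0.126187, 1.498450, 0.003181, -0.004203)
  k4: at (p, q) = (0.062895, 1.249485), (dp/dtau, dq/dtau) = (0.126585, 1.497925); Gamma_ppp = -0.199155, Gamma_ppq = 0.000000, Gamma_pqq = 0.000000, Gamma_qpp = 0.265602, Gamma_qpq = 0.000000, Gamma_qqq = 0.000000; k4 = (0.126585, 1.497925, 0.003191, -0.004256)
  Y <- Y + (h/6)(k1 + 2k2 + 2k3 + k4): p = 0.0629, q = 1.2495, dp/dtau = 0.1266, dq/dtau = 1.4979
step 3:
  k1: at (p, q) = (0.062895, 1.249486), (dp/dtau, dq/dtau) = (0.126585, 1.497925); Gamma_ppp = -0.199155, Gamma_ppq = 0.000000, Gamma_pqq = 0.000000, Gamma_qpp = 0.265602, Gamma_qpq = 0.000000, Gamma_qqq = 0.000000; k1 = (0.126585, 1.497925, 0.003191, -0.004256)
  k2: at (p, q) = (0.078718, 1.436726), (dp/dtau, dq/dtau) = (0.126984, 1.497393); Gamma_ppp = -0.198532, Gamma_ppq = 0.000000, Gamma_pqq = 0.000000, Gamma_qpp = 0.267279, Gamma_qpq = 0.000000, Gamma_qqq = 0.000000; k2 = (0.126984, 1.497393, 0.003201, -0.004310)
  k3: at (p, q) = (0.078768, 1.436660), (dp/dtau, dq/dtau) = (0.126985, 1.497386); Gamma_ppp = -0.198530, Gamma_ppq = 0.000000, Gamma_pqq = 0.000000, Gamma_qpp = 0.267284, Gamma_qpq = 0.000000, Gamma_qqq = 0.000000; k3 = (0.126985, 1.497386, 0.003201, -0.004310)
  k4: at (p, q) = (0.094642, 1.623832), (dp/dtau, dq/dtau) = (0.127385, 1.496847); Gamma_ppp = -0.197886, Gamma_ppq = 0.000000, Gamma_pqq = 0.000000, Gamma_qpp = 0.268971, Gamma_qpq = 0.000000, Gamma_qqq = 0.000000; k4 = (0.127385, 1.496847, 0.003211, -0.004365)
  Y <- Y + (h/6)(k1 + 2k2 + 2k3 + k4): p = 0.0946, q = 1.6238, dp/dtau = 0.1274, dq/dtau = 1.4968
step 4:
  k1: at (p, q) = (0.094641, 1.623833), (dp/dtau, dq/dtau) = (0.127385, 1.496847); Gamma_ppp = -0.197886, Gamma_ppq = 0.000000, Gamma_pqq = 0.000000, Gamma_qpp = 0.268971, Gamma_qpq = 0.000000, Gamma_qqq = 0.000000; k1 = (0.127385, 1.496847, 0.003211, -0.004365)
  k2: at (p, q) = (0.110565, 1.810939), (dp/dtau, dq/dtau) = (0.127787, 1.496302); Gamma_ppp = -0.197219, Gamma_ppq = 0.000000, Gamma_pqq = 0.000000, Gamma_qpp = 0.270669, Gamma_qpq = 0.000000, Gamma_qqq = 0.000000; k2 = (0.127787, 1.496302, 0.003220, -0.004420)
  k3: at (p, q) = (0.110615, 1.810870), (dp/dtau, dq/dtau) = (0.127788, 1.496295); Gamma_ppp = -0.197217, Gamma_ppq = 0.000000, Gamma_pqq = 0.000000, Gamma_qpp = 0.270674, Gamma_qpq = 0.000000, Gamma_qqq = 0.000000; k3 = (0.127788, 1.496295, 0.003221, -0.004420)
  k4: at (p, q) = (0.126588, 1.997906), (dp/dtau, dq/dtau) = (0.128190, 1.495742); Gamma_ppp = -0.196528, Gamma_ppq = 0.000000, Gamma_pqq = 0.000000, Gamma_qpp = 0.272382, Gamma_qpq = 0.000000, Gamma_qqq = 0.000000; k4 = (0.128190, 1.495742, 0.003229, -0.004476)
  Y <- Y + (h/6)(k1 + 2k2 + 2k3 + k4): p = 0.1266, q = 1.9979, dp/dtau = 0.1282, dq/dtau = 1.4957

Answer: p = 0.1266, q = 1.9979, dp/dtau = 0.1282, dq/dtau = 1.4957


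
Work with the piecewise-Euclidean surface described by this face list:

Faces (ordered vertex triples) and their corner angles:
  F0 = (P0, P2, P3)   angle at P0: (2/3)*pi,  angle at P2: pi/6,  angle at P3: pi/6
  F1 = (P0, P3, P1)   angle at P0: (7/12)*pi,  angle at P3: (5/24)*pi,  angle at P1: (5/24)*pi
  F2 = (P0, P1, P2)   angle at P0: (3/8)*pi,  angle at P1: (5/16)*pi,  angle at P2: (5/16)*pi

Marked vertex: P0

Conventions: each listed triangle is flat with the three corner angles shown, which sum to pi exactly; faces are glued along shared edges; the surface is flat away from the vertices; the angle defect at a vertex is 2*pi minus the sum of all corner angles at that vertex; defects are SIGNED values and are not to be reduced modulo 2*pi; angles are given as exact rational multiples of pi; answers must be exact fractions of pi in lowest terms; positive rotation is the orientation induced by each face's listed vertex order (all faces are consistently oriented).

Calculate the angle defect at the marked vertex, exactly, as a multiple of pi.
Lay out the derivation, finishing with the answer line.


Sum of corner angles at P0: (13/8)*pi
defect = 2*pi - (13/8)*pi

Answer: defect(P0) = (3/8)*pi


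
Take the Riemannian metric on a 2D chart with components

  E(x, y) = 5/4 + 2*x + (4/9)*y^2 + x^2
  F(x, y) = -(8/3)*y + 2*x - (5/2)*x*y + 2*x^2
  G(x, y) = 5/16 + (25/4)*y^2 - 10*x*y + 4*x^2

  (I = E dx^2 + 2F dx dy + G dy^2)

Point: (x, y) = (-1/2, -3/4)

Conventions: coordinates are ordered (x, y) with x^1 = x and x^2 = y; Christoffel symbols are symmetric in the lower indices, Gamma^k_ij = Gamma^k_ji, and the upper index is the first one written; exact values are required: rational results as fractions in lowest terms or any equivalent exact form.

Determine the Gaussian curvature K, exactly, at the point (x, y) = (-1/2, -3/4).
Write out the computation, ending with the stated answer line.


E = 3/4, F = 9/16, G = 69/64, EG - F^2 = 63/128 at the point
E_x = 1, E_y = -2/3, F_x = 15/8, F_y = -17/12, G_x = 7/2, G_y = -35/8
E_yy = 8/9, F_xy = -5/2, G_xx = 8
The intrinsic route: Brioschi's K = (det M1 - det M2)/(EG - F^2)^2.
M1 = [[-E_yy/2 + F_xy - G_xx/2, E_x/2, F_x - E_y/2], [F_y - G_x/2, E, F], [G_y/2, F, G]] = [[-125/18, 1/2, 53/24], [-19/6, 3/4, 9/16], [-35/16, 9/16, 69/64]]; det M1 = -675/256
M2 = [[0, E_y/2, G_x/2], [E_y/2, E, F], [G_x/2, F, G]] = [[0, -1/3, 7/4], [-1/3, 3/4, 9/16], [7/4, 9/16, 69/64]]; det M2 = -295/96
det M1 - det M2 = 335/768; K = 335/768 / (63/128)^2 = 21440/11907

Answer: K = 21440/11907


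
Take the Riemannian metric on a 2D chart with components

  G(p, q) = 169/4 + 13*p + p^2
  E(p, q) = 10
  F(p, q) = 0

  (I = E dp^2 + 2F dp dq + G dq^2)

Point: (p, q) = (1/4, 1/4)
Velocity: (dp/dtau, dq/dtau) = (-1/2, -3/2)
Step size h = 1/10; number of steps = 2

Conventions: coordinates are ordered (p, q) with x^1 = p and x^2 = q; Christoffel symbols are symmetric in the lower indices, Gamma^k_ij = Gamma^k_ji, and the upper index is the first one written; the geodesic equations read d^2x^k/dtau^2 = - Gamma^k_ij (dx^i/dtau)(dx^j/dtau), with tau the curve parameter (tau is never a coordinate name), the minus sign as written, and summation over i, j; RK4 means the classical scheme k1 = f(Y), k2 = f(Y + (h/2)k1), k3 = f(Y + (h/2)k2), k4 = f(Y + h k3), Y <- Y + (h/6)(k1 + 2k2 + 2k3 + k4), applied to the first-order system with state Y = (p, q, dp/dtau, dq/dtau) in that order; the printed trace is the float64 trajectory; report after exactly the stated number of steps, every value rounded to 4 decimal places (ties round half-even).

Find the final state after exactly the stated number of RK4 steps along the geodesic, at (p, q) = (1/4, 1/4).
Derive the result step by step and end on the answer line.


f(Y) = (dp/dtau, dq/dtau, -Gamma^p_ij Y'^i Y'^j, -Gamma^q_ij Y'^i Y'^j) with the Gammas evaluated at the stage position; h = 0.100000; intermediate values shown to 6 dp
step 0: p = 0.2500, q = 0.2500, dp/dtau = -0.5000, dq/dtau = -1.5000
step 1:
  k1: at (p, q) = (0.250000, 0.250000), (dp/dtau, dq/dtau) = (-0.500000, -1.500000); Gamma_ppp = 0.000000, Gamma_ppq = 0.000000, Gamma_pqq = -0.675000, Gamma_qpp = 0.000000, Gamma_qpq = 0.148148, Gamma_qqq = 0.000000; k1 = (-0.500000, -1.500000, 1.518750, -0.222222)
  k2: at (p, q) = (0.225000, 0.175000), (dp/dtau, dq/dtau) = (-0.424063, -1.511111); Gamma_ppp = 0.000000, Gamma_ppq = 0.000000, Gamma_pqq = -0.672500, Gamma_qpp = 0.000000, Gamma_qpq = 0.148699, Gamma_qqq = 0.000000; k2 = (-0.424063, -1.511111, 1.535625, -0.190574)
  k3: at (p, q) = (0.228797, 0.174444), (dp/dtau, dq/dtau) = (-0.423219, -1.509529); Gamma_ppp = 0.000000, Gamma_ppq = 0.000000, Gamma_pqq = -0.672880, Gamma_qpp = 0.000000, Gamma_qpq = 0.148615, Gamma_qqq = 0.000000; k3 = (-0.423219, -1.509529, 1.533275, -0.189889)
  k4: at (p, q) = (0.207678, 0.099047), (dp/dtau, dq/dtau) = (-0.346672, -1.518989); Gamma_ppp = 0.000000, Gamma_ppq = 0.000000, Gamma_pqq = -0.670768, Gamma_qpp = 0.000000, Gamma_qpq = 0.149083, Gamma_qqq = 0.000000; k4 = (-0.346672, -1.518989, 1.547681, -0.157012)
  Y <- Y + (h/6)(k1 + 2k2 + 2k3 + k4): p = 0.2076, q = 0.0990, dp/dtau = -0.3466, dq/dtau = -1.5190
step 2:
  k1: at (p, q) = (0.207646, 0.098996), (dp/dtau, dq/dtau) = (-0.346596, -1.519003); Gamma_ppp = 0.000000, Gamma_ppq = 0.000000, Gamma_pqq = -0.670765, Gamma_qpp = 0.000000, Gamma_qpq = 0.149084, Gamma_qqq = 0.000000; k1 = (-0.346596, -1.519003, 1.547702, -0.156979)
  k2: at (p, q) = (0.190316, 0.023045), (dp/dtau, dq/dtau) = (-0.269211, -1.526852); Gamma_ppp = 0.000000, Gamma_ppq = 0.000000, Gamma_pqq = -0.669032, Gamma_qpp = 0.000000, Gamma_qpq = 0.149470, Gamma_qqq = 0.000000; k2 = (-0.269211, -1.526852, 1.559697, -0.122878)
  k3: at (p, q) = (0.194186, 0.022653), (dp/dtau, dq/dtau) = (-0.268611, -1.525147); Gamma_ppp = 0.000000, Gamma_ppq = 0.000000, Gamma_pqq = -0.669419, Gamma_qpp = 0.000000, Gamma_qpq = 0.149383, Gamma_qqq = 0.000000; k3 = (-0.268611, -1.525147, 1.557116, -0.122396)
  k4: at (p, q) = (0.180785, -0.053519), (dp/dtau, dq/dtau) = (-0.190885, -1.531242); Gamma_ppp = 0.000000, Gamma_ppq = 0.000000, Gamma_pqq = -0.668078, Gamma_qpp = 0.000000, Gamma_qpq = 0.149683, Gamma_qqq = 0.000000; k4 = (-0.190885, -1.531242, 1.566446, -0.087502)
  Y <- Y + (h/6)(k1 + 2k2 + 2k3 + k4): p = 0.1808, q = -0.0536, dp/dtau = -0.1908, dq/dtau = -1.5313

Answer: p = 0.1808, q = -0.0536, dp/dtau = -0.1908, dq/dtau = -1.5313


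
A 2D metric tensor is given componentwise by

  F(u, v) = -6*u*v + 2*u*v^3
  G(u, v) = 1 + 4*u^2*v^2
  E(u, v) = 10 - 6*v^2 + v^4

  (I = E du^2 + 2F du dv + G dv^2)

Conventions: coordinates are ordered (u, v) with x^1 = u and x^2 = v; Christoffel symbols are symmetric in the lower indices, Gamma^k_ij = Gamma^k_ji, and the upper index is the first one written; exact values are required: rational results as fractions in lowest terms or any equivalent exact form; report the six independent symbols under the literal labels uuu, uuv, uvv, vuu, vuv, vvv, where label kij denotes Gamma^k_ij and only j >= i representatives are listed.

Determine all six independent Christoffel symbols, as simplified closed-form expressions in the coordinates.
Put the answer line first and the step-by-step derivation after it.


Answer: Gamma_uuu = 0, Gamma_uuv = (2*v^3 - 6*v)/(4*u^2*v^2 + v^4 - 6*v^2 + 10), Gamma_uvv = (2*u*v^2 - 6*u)/(4*u^2*v^2 + v^4 - 6*v^2 + 10), Gamma_vuu = 0, Gamma_vuv = 4*u*v^2/(4*u^2*v^2 + v^4 - 6*v^2 + 10), Gamma_vvv = 4*u^2*v/(4*u^2*v^2 + v^4 - 6*v^2 + 10)

E = 10 - 6*v^2 + v^4; F = -6*u*v + 2*u*v^3; G = 1 + 4*u^2*v^2
Gamma^k_ij = (1/2) g^{kl} (d_i g_jl + d_j g_il - d_l g_ij), with g^inv = (1/(EG-F^2)) [[G, -F], [-F, E]]
first partials: E_u = 0, E_v = -12*v + 4*v^3, F_u = -6*v + 2*v^3, F_v = -6*u + 6*u*v^2, G_u = 8*u*v^2, G_v = 8*u^2*v
D = EG - F^2 = 10 - 6*v^2 + v^4 + 4*u^2*v^2
expanded: Gamma^u_uu = (G E_u - 2F F_u + F E_v)/(2D), Gamma^u_uv = (G E_v - F G_u)/(2D), Gamma^u_vv = (2G F_v - G G_u - F G_v)/(2D), Gamma^v_uu = (2E F_u - E E_v - F E_u)/(2D), Gamma^v_uv = (E G_u - F E_v)/(2D), Gamma^v_vv = (E G_v - 2F F_v + F G_u)/(2D); substitute and cancel common factors


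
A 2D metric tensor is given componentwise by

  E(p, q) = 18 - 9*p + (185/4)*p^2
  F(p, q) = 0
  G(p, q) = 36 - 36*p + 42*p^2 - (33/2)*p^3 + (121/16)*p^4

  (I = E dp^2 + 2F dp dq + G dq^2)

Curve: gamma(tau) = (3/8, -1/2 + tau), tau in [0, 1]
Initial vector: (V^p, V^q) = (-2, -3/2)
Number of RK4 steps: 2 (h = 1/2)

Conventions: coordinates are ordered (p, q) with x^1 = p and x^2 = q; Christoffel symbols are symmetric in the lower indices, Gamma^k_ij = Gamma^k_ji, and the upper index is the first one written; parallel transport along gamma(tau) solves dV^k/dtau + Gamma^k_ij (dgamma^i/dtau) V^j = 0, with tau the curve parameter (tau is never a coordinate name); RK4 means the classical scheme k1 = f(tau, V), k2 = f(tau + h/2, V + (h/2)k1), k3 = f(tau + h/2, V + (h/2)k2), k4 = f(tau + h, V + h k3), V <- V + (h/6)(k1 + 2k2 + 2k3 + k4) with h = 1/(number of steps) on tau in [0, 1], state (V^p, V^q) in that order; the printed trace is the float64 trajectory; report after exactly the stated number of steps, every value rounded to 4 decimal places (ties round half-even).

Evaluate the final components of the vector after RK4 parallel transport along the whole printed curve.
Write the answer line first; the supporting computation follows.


Answer: V^p = -1.6108, V^q = -1.8228

gamma'(tau) = (0, 1); f(tau, V)^k = -Gamma^k_ij(gamma(tau)) gamma'^i(tau) V^j; h = 1/2; intermediate values shown to 6 dp
curve data and Christoffel symbols at the stage parameters:
  tau = 0.000000: gamma = (0.375000, -0.500000), gamma' = (0.000000, 1.000000); Gamma_ppp = 0.607876, Gamma_ppq = 0.000000, Gamma_pqq = 0.233465, Gamma_qpp = 0.000000, Gamma_qpq = -0.178174, Gamma_qqq = 0.000000
  tau = 0.250000: gamma = (0.375000, -0.250000), gamma' = (0.000000, 1.000000); Gamma_ppp = 0.607876, Gamma_ppq = 0.000000, Gamma_pqq = 0.233465, Gamma_qpp = 0.000000, Gamma_qpq = -0.178174, Gamma_qqq = 0.000000
  tau = 0.500000: gamma = (0.375000, 0.000000), gamma' = (0.000000, 1.000000); Gamma_ppp = 0.607876, Gamma_ppq = 0.000000, Gamma_pqq = 0.233465, Gamma_qpp = 0.000000, Gamma_qpq = -0.178174, Gamma_qqq = 0.000000
  tau = 0.750000: gamma = (0.375000, 0.250000), gamma' = (0.000000, 1.000000); Gamma_ppp = 0.607876, Gamma_ppq = 0.000000, Gamma_pqq = 0.233465, Gamma_qpp = 0.000000, Gamma_qpq = -0.178174, Gamma_qqq = 0.000000
  tau = 1.000000: gamma = (0.375000, 0.500000), gamma' = (0.000000, 1.000000); Gamma_ppp = 0.607876, Gamma_ppq = 0.000000, Gamma_pqq = 0.233465, Gamma_qpp = 0.000000, Gamma_qpq = -0.178174, Gamma_qqq = 0.000000
step 0: V^p = -2.0000, V^q = -1.5000
step 1: k1 = (0.350198, -0.356347), k2 = (0.370996, -0.340748), k3 = (0.370086, -0.339822), k4 = (0.389866, -0.323378); V <- V + (h/6)(k1 + 2k2 + 2k3 + k4): V^p = -1.8148, V^q = -1.6701
step 2: k1 = (0.389903, -0.323352), k2 = (0.408776, -0.305985), k3 = (0.407763, -0.305144), k4 = (0.425524, -0.287026); V <- V + (h/6)(k1 + 2k2 + 2k3 + k4): V^p = -1.6108, V^q = -1.8228


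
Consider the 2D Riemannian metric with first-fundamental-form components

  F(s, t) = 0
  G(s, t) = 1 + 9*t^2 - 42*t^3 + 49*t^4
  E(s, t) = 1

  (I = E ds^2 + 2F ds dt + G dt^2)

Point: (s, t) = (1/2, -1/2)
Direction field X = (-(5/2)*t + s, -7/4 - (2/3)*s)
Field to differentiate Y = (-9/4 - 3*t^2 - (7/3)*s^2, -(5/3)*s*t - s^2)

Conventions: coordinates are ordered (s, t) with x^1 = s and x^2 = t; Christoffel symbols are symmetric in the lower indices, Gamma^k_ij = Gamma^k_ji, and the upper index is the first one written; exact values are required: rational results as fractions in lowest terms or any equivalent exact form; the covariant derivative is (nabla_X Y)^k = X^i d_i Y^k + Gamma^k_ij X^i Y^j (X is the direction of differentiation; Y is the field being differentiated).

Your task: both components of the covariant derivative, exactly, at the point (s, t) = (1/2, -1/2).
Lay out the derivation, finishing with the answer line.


E = 1, F = 0, G = 185/16 at the point
E_s = 0, E_t = 0, F_s = 0, F_t = 0, G_s = 0, G_t = -65
EG - F^2 = 185/16;  g^inv = (16/185) * [[185/16, 0], [0, 1]]
first-kind symbols [ij,l] = (1/2)(d_i g_jl + d_j g_il - d_l g_ij): [ss,s] = E_s/2 = 0, [ss,t] = F_s - E_t/2 = 0, [st,s] = E_t/2 = 0, [st,t] = G_s/2 = 0, [tt,s] = F_t - G_s/2 = 0, [tt,t] = G_t/2 = -65/2
Gamma^s_ij = (G*[ij,s] - F*[ij,t])/(EG - F^2), Gamma^t_ij = (E*[ij,t] - F*[ij,s])/(EG - F^2)
Gamma_sss = 0, Gamma_sst = 0, Gamma_stt = 0, Gamma_tss = 0, Gamma_tst = 0, Gamma_ttt = -104/37
X = (7/4, -25/12), Y = (-43/12, 1/6) at the point

Answer: (nabla_X Y)^s = -31/3, (nabla_X Y)^t = 806/333


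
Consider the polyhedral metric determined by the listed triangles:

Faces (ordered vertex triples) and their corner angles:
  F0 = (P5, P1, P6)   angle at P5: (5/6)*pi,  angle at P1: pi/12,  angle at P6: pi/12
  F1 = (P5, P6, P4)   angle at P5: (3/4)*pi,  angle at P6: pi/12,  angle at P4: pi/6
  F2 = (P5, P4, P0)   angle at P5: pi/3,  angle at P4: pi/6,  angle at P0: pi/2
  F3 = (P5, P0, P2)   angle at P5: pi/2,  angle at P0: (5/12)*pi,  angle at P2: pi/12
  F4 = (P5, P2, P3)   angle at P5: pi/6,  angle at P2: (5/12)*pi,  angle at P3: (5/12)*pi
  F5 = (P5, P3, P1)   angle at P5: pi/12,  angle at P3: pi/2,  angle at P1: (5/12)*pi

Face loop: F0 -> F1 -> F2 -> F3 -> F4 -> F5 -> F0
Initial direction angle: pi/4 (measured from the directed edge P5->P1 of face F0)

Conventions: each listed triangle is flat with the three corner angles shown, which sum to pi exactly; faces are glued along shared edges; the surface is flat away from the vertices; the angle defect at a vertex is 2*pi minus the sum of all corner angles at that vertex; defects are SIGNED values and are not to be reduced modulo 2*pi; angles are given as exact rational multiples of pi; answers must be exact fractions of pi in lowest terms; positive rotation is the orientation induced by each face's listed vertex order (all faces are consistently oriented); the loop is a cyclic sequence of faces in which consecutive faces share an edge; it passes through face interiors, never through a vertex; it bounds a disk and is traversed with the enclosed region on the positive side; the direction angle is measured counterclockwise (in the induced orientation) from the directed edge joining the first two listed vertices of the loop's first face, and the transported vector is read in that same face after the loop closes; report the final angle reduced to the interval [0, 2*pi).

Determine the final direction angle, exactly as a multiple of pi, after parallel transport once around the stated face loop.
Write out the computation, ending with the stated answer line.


enclosed vertex P5: corner angles sum to (8/3)*pi, defect = 2*pi - (8/3)*pi = (-2/3)*pi
the rotation equals the total enclosed defect, so the final angle is initial + defects (mod 2*pi)
final angle = pi/4 - (2/3)*pi = (19/12)*pi (mod 2*pi)

Answer: final direction angle = (19/12)*pi


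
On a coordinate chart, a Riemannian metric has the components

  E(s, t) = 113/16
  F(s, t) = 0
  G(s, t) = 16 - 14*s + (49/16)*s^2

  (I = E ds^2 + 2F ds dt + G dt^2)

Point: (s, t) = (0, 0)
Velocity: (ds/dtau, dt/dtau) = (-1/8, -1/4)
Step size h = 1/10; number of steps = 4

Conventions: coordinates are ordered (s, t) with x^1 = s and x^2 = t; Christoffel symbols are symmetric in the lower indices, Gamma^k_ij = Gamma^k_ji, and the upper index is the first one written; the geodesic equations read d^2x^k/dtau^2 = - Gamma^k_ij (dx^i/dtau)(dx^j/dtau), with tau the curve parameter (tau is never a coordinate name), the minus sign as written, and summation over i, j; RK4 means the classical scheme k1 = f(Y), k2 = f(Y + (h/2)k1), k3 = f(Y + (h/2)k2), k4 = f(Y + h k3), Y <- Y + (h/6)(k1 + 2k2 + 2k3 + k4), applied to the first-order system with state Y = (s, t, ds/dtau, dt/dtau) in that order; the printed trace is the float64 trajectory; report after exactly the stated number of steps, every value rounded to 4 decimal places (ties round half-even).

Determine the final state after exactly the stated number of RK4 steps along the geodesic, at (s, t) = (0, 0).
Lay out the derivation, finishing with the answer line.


f(Y) = (ds/dtau, dt/dtau, -Gamma^s_ij Y'^i Y'^j, -Gamma^t_ij Y'^i Y'^j) with the Gammas evaluated at the stage position; h = 0.100000; intermediate values shown to 6 dp
step 0: s = 0.0000, t = 0.0000, ds/dtau = -0.1250, dt/dtau = -0.2500
step 1:
  k1: at (s, t) = (0.000000, 0.000000), (ds/dtau, dt/dtau) = (-0.125000, -0.250000); Gamma_sss = 0.000000, Gamma_sst = 0.000000, Gamma_stt = 0.991150, Gamma_tss = 0.000000, Gamma_tst = -0.437500, Gamma_ttt = 0.000000; k1 = (-0.125000, -0.250000, -0.061947, 0.027344)
  k2: at (s, t) = (-0.006250, -0.012500), (ds/dtau, dt/dtau) = (-0.128097, -0.248633); Gamma_sss = 0.000000, Gamma_sst = 0.000000, Gamma_stt = 0.993861, Gamma_tss = 0.000000, Gamma_tst = -0.436307, Gamma_ttt = 0.000000; k2 = (-0.128097, -0.248633, -0.061439, 0.027792)
  k3: at (s, t) = (-0.006405, -0.012432), (ds/dtau, dt/dtau) = (-0.128072, -0.248610); Gamma_sss = 0.000000, Gamma_sst = 0.000000, Gamma_stt = 0.993928, Gamma_tss = 0.000000, Gamma_tst = -0.436277, Gamma_ttt = 0.000000; k3 = (-0.128072, -0.248610, -0.061432, 0.027782)
  k4: at (s, t) = (-0.012807, -0.024861), (ds/dtau, dt/dtau) = (-0.131143, -0.247222); Gamma_sss = 0.000000, Gamma_sst = 0.000000, Gamma_stt = 0.996704, Gamma_tss = 0.000000, Gamma_tst = -0.435062, Gamma_ttt = 0.000000; k4 = (-0.131143, -0.247222, -0.060917, 0.028211)
  Y <- Y + (h/6)(k1 + 2k2 + 2k3 + k4): s = -0.0128, t = -0.0249, ds/dtau = -0.1311, dt/dtau = -0.2472
step 2:
  k1: at (s, t) = (-0.012808, -0.024862), (ds/dtau, dt/dtau) = (-0.131143, -0.247222); Gamma_sss = 0.000000, Gamma_sst = 0.000000, Gamma_stt = 0.996704, Gamma_tss = 0.000000, Gamma_tst = -0.435062, Gamma_ttt = 0.000000; k1 = (-0.131143, -0.247222, -0.060917, 0.028211)
  k2: at (s, t) = (-0.019365, -0.037223), (ds/dtau, dt/dtau) = (-0.134189, -0.245811); Gamma_sss = 0.000000, Gamma_sst = 0.000000, Gamma_stt = 0.999548, Gamma_tss = 0.000000, Gamma_tst = -0.433825, Gamma_ttt = 0.000000; k2 = (-0.134189, -0.245811, -0.060396, 0.028620)
  k3: at (s, t) = (-0.019517, -0.037152), (ds/dtau, dt/dtau) = (-0.134163, -0.245791); Gamma_sss = 0.000000, Gamma_sst = 0.000000, Gamma_stt = 0.999614, Gamma_tss = 0.000000, Gamma_tst = -0.433796, Gamma_ttt = 0.000000; k3 = (-0.134163, -0.245791, -0.060390, 0.028610)
  k4: at (s, t) = (-0.026224, -0.049441), (ds/dtau, dt/dtau) = (-0.137182, -0.244361); Gamma_sss = 0.000000, Gamma_sst = 0.000000, Gamma_stt = 1.002522, Gamma_tss = 0.000000, Gamma_tst = -0.432537, Gamma_ttt = 0.000000; k4 = (-0.137182, -0.244361, -0.059863, 0.028999)
  Y <- Y + (h/6)(k1 + 2k2 + 2k3 + k4): s = -0.0262, t = -0.0494, ds/dtau = -0.1372, dt/dtau = -0.2444
step 3:
  k1: at (s, t) = (-0.026225, -0.049442), (ds/dtau, dt/dtau) = (-0.137183, -0.244360); Gamma_sss = 0.000000, Gamma_sst = 0.000000, Gamma_stt = 1.002522, Gamma_tss = 0.000000, Gamma_tst = -0.432537, Gamma_ttt = 0.000000; k1 = (-0.137183, -0.244360, -0.059863, 0.028999)
  k2: at (s, t) = (-0.033084, -0.061660), (ds/dtau, dt/dtau) = (-0.140176, -0.242911); Gamma_sss = 0.000000, Gamma_sst = 0.000000, Gamma_stt = 1.005497, Gamma_tss = 0.000000, Gamma_tst = -0.431258, Gamma_ttt = 0.000000; k2 = (-0.140176, -0.242911, -0.059330, 0.029369)
  k3: at (s, t) = (-0.033234, -0.061587), (ds/dtau, dt/dtau) = (-0.140149, -0.242892); Gamma_sss = 0.000000, Gamma_sst = 0.000000, Gamma_stt = 1.005562, Gamma_tss = 0.000000, Gamma_tst = -0.431230, Gamma_ttt = 0.000000; k3 = (-0.140149, -0.242892, -0.059325, 0.029359)
  k4: at (s, t) = (-0.040240, -0.073731), (ds/dtau, dt/dtau) = (-0.143115, -0.241425); Gamma_sss = 0.000000, Gamma_sst = 0.000000, Gamma_stt = 1.008600, Gamma_tss = 0.000000, Gamma_tst = -0.429931, Gamma_ttt = 0.000000; k4 = (-0.143115, -0.241425, -0.058787, 0.029710)
  Y <- Y + (h/6)(k1 + 2k2 + 2k3 + k4): s = -0.0402, t = -0.0737, ds/dtau = -0.1431, dt/dtau = -0.2414
step 4:
  k1: at (s, t) = (-0.040241, -0.073731), (ds/dtau, dt/dtau) = (-0.143115, -0.241424); Gamma_sss = 0.000000, Gamma_sst = 0.000000, Gamma_stt = 1.008600, Gamma_tss = 0.000000, Gamma_tst = -0.429931, Gamma_ttt = 0.000000; k1 = (-0.143115, -0.241424, -0.058787, 0.029710)
  k2: at (s, t) = (-0.047397, -0.085803), (ds/dtau, dt/dtau) = (-0.146055, -0.239939); Gamma_sss = 0.000000, Gamma_sst = 0.000000, Gamma_stt = 1.011703, Gamma_tss = 0.000000, Gamma_tst = -0.428612, Gamma_ttt = 0.000000; k2 = (-0.146055, -0.239939, -0.058244, 0.030041)
  k3: at (s, t) = (-0.047544, -0.085728), (ds/dtau, dt/dtau) = (-0.146027, -0.239922); Gamma_sss = 0.000000, Gamma_sst = 0.000000, Gamma_stt = 1.011767, Gamma_tss = 0.000000, Gamma_tst = -0.428585, Gamma_ttt = 0.000000; k3 = (-0.146027, -0.239922, -0.058240, 0.030031)
  k4: at (s, t) = (-0.054844, -0.097724), (ds/dtau, dt/dtau) = (-0.148939, -0.238421); Gamma_sss = 0.000000, Gamma_sst = 0.000000, Gamma_stt = 1.014932, Gamma_tss = 0.000000, Gamma_tst = -0.427249, Gamma_ttt = 0.000000; k4 = (-0.148939, -0.238421, -0.057694, 0.030343)
  Y <- Y + (h/6)(k1 + 2k2 + 2k3 + k4): s = -0.0548, t = -0.0977, ds/dtau = -0.1489, dt/dtau = -0.2384

Answer: s = -0.0548, t = -0.0977, ds/dtau = -0.1489, dt/dtau = -0.2384
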